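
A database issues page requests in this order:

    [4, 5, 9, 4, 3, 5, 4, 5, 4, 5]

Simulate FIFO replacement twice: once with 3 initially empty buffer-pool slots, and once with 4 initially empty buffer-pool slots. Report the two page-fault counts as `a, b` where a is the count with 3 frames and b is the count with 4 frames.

6, 4

3 frames: F F F . F . F F . . → 6 faults.
4 frames: F F F . F . . . . . → 4 faults.
4 < 6: adding a frame reduced faults, as is typical.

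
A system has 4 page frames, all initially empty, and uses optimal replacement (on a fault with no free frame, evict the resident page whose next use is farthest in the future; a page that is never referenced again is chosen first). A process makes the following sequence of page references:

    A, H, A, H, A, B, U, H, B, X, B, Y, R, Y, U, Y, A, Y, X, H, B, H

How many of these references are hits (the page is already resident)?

12

A -> fault, frames [A]
H -> fault, frames [A, H]
A -> hit
H -> hit
A -> hit
B -> fault, frames [A, H, B]
U -> fault, frames [A, H, B, U]
H -> hit
B -> hit
X -> fault, evict H, frames [A, B, U, X]
B -> hit
Y -> fault, evict B, frames [A, U, X, Y]
R -> fault, evict X, frames [A, U, Y, R]
Y -> hit
U -> hit
Y -> hit
A -> hit
Y -> hit
X -> fault, evict R, frames [A, U, Y, X]
H -> fault, evict X, frames [A, U, Y, H]
B -> fault, evict Y, frames [A, U, H, B]
H -> hit
Hits: 12.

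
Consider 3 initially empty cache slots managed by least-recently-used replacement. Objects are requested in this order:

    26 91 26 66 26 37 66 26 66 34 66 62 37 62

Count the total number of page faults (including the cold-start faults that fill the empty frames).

26 -> miss, frames {26}
91 -> miss, frames {26,91}
26 -> hit
66 -> miss, frames {91,26,66}
26 -> hit
37 -> miss, evict 91, frames {66,26,37}
66 -> hit
26 -> hit
66 -> hit
34 -> miss, evict 37, frames {26,66,34}
66 -> hit
62 -> miss, evict 26, frames {34,66,62}
37 -> miss, evict 34, frames {66,62,37}
62 -> hit
Page faults: 7.

7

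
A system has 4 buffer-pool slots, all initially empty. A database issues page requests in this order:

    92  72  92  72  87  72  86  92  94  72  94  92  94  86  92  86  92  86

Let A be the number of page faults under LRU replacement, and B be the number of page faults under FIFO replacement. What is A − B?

-1

Under LRU: F F . . F . F . F . . . . . . . . . → 5 faults.
Under FIFO: F F . . F . F . F . . F . . . . . . → 6 faults.
A − B = 5 − 6 = -1.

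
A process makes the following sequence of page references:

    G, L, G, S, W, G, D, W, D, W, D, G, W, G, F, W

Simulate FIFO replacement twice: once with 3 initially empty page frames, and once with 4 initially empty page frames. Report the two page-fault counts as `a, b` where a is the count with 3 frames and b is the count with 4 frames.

3 frames: F F . F F F F . . . . . . . F F → 8 faults.
4 frames: F F . F F . F . . . . F . . F . → 7 faults.
7 < 8: adding a frame reduced faults, as is typical.

8, 7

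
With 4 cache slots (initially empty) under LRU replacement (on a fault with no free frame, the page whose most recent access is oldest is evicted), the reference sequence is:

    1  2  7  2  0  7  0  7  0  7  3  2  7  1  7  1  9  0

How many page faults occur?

8

1 → miss, frames {1}
2 → miss, frames {1,2}
7 → miss, frames {1,2,7}
2 → hit
0 → miss, frames {1,7,2,0}
7 → hit
0 → hit
7 → hit
0 → hit
7 → hit
3 → miss, evict 1, frames {2,0,7,3}
2 → hit
7 → hit
1 → miss, evict 0, frames {3,2,7,1}
7 → hit
1 → hit
9 → miss, evict 3, frames {2,7,1,9}
0 → miss, evict 2, frames {7,1,9,0}
Page faults: 8.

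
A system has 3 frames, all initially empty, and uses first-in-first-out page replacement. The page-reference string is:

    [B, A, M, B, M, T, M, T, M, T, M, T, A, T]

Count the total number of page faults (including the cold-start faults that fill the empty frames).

4

B: miss, frames {B}
A: miss, frames {B,A}
M: miss, frames {B,A,M}
B: hit
M: hit
T: miss, evict B, frames {A,M,T}
M: hit
T: hit
M: hit
T: hit
M: hit
T: hit
A: hit
T: hit
Page faults: 4.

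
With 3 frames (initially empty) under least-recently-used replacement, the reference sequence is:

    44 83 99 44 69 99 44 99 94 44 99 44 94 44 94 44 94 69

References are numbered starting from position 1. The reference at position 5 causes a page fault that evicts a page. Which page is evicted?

pos 1: 44 -> miss, frames {44}
pos 2: 83 -> miss, frames {44,83}
pos 3: 99 -> miss, frames {44,83,99}
pos 4: 44 -> hit
pos 5: 69 -> miss, evict 83, frames {99,44,69}
At position 5, page 83 is evicted.

83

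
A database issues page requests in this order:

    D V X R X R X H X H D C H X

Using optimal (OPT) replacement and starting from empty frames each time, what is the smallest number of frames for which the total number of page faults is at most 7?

f=1: 14 faults
f=2: 8 faults
f=3: 6 faults
f=4: 6 faults
f=5: 6 faults
f=6: 6 faults
Smallest f with faults ≤ 7 is 3.

3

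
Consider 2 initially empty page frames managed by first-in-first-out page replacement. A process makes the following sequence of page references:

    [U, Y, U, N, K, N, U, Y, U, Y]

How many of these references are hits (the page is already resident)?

U → fault, frames {U}
Y → fault, frames {U,Y}
U → hit
N → fault, evict U, frames {Y,N}
K → fault, evict Y, frames {N,K}
N → hit
U → fault, evict N, frames {K,U}
Y → fault, evict K, frames {U,Y}
U → hit
Y → hit
Hits: 4.

4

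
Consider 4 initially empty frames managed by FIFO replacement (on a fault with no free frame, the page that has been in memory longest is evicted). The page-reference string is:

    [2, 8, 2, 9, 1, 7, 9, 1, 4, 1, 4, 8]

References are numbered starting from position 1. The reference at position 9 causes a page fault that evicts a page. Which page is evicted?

8

pos 1: 2 -> fault, frames [2]
pos 2: 8 -> fault, frames [2, 8]
pos 3: 2 -> hit
pos 4: 9 -> fault, frames [2, 8, 9]
pos 5: 1 -> fault, frames [2, 8, 9, 1]
pos 6: 7 -> fault, evict 2, frames [8, 9, 1, 7]
pos 7: 9 -> hit
pos 8: 1 -> hit
pos 9: 4 -> fault, evict 8, frames [9, 1, 7, 4]
At position 9, page 8 is evicted.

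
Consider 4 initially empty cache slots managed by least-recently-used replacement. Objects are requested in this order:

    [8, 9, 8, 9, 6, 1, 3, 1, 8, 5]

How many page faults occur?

7

8 → miss, frames {8}
9 → miss, frames {8,9}
8 → hit
9 → hit
6 → miss, frames {8,9,6}
1 → miss, frames {8,9,6,1}
3 → miss, evict 8, frames {9,6,1,3}
1 → hit
8 → miss, evict 9, frames {6,3,1,8}
5 → miss, evict 6, frames {3,1,8,5}
Page faults: 7.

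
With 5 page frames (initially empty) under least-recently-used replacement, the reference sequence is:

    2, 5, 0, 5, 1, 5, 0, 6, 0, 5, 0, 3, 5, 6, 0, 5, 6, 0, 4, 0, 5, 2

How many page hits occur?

2: miss, frames (2)
5: miss, frames (2 5)
0: miss, frames (2 5 0)
5: hit
1: miss, frames (2 0 5 1)
5: hit
0: hit
6: miss, frames (2 1 5 0 6)
0: hit
5: hit
0: hit
3: miss, evict 2, frames (1 6 5 0 3)
5: hit
6: hit
0: hit
5: hit
6: hit
0: hit
4: miss, evict 1, frames (3 5 6 0 4)
0: hit
5: hit
2: miss, evict 3, frames (6 4 0 5 2)
Hits: 14.

14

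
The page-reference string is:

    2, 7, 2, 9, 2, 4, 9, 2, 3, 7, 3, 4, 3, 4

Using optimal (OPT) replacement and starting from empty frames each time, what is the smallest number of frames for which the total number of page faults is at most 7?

f=1: 14 faults
f=2: 8 faults
f=3: 6 faults
f=4: 5 faults
f=5: 5 faults
Smallest f with faults ≤ 7 is 3.

3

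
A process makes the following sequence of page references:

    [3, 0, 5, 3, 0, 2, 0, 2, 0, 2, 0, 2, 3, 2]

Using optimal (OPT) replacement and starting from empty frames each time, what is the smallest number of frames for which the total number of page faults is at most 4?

3

f=1: 14 faults
f=2: 6 faults
f=3: 4 faults
f=4: 4 faults
Smallest f with faults ≤ 4 is 3.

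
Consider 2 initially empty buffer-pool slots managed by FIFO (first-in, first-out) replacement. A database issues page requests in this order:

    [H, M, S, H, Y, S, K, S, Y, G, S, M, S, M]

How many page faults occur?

11

H -> fault, frames {H}
M -> fault, frames {H,M}
S -> fault, evict H, frames {M,S}
H -> fault, evict M, frames {S,H}
Y -> fault, evict S, frames {H,Y}
S -> fault, evict H, frames {Y,S}
K -> fault, evict Y, frames {S,K}
S -> hit
Y -> fault, evict S, frames {K,Y}
G -> fault, evict K, frames {Y,G}
S -> fault, evict Y, frames {G,S}
M -> fault, evict G, frames {S,M}
S -> hit
M -> hit
Page faults: 11.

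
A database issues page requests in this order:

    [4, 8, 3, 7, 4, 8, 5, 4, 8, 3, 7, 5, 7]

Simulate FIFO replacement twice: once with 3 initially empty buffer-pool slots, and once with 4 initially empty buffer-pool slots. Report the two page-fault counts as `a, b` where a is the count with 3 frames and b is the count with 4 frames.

9, 10

3 frames: F F F F F F F . . F F . . → 9 faults.
4 frames: F F F F . . F F F F F F . → 10 faults.
10 > 9: adding a frame increased faults — Belady's anomaly.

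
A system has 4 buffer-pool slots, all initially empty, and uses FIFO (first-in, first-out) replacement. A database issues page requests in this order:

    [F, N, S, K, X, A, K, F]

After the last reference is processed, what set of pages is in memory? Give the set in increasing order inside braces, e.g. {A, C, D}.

{A, F, K, X}

F: fault, frames (F)
N: fault, frames (F N)
S: fault, frames (F N S)
K: fault, frames (F N S K)
X: fault, evict F, frames (N S K X)
A: fault, evict N, frames (S K X A)
K: hit
F: fault, evict S, frames (K X A F)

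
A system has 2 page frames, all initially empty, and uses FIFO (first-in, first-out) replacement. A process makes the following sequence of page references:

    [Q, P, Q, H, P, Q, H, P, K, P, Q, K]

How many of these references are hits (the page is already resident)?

Q: miss, frames {Q}
P: miss, frames {Q,P}
Q: hit
H: miss, evict Q, frames {P,H}
P: hit
Q: miss, evict P, frames {H,Q}
H: hit
P: miss, evict H, frames {Q,P}
K: miss, evict Q, frames {P,K}
P: hit
Q: miss, evict P, frames {K,Q}
K: hit
Hits: 5.

5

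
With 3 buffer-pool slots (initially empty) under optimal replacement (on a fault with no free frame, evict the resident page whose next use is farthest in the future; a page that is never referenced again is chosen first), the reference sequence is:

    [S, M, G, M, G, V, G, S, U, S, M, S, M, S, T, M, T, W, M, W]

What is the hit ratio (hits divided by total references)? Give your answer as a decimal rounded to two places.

S: fault, frames (S)
M: fault, frames (S M)
G: fault, frames (S M G)
M: hit
G: hit
V: fault, evict M, frames (S G V)
G: hit
S: hit
U: fault, evict V, frames (S G U)
S: hit
M: fault, evict U, frames (S G M)
S: hit
M: hit
S: hit
T: fault, evict G, frames (S M T)
M: hit
T: hit
W: fault, evict T, frames (S M W)
M: hit
W: hit
Hits: 12 of 20 references → 12/20 = 0.6000.

0.60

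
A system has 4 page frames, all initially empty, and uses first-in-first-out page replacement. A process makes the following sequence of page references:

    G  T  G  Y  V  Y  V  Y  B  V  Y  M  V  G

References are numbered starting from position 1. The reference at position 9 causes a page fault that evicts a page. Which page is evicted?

G

pos 1: G: fault, frames {G}
pos 2: T: fault, frames {G,T}
pos 3: G: hit
pos 4: Y: fault, frames {G,T,Y}
pos 5: V: fault, frames {G,T,Y,V}
pos 6: Y: hit
pos 7: V: hit
pos 8: Y: hit
pos 9: B: fault, evict G, frames {T,Y,V,B}
At position 9, page G is evicted.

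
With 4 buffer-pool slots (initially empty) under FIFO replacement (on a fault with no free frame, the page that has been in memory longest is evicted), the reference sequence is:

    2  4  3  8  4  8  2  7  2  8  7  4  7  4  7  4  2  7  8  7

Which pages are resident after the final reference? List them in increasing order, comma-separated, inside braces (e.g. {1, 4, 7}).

{2, 4, 7, 8}

2 -> miss, frames (2)
4 -> miss, frames (2 4)
3 -> miss, frames (2 4 3)
8 -> miss, frames (2 4 3 8)
4 -> hit
8 -> hit
2 -> hit
7 -> miss, evict 2, frames (4 3 8 7)
2 -> miss, evict 4, frames (3 8 7 2)
8 -> hit
7 -> hit
4 -> miss, evict 3, frames (8 7 2 4)
7 -> hit
4 -> hit
7 -> hit
4 -> hit
2 -> hit
7 -> hit
8 -> hit
7 -> hit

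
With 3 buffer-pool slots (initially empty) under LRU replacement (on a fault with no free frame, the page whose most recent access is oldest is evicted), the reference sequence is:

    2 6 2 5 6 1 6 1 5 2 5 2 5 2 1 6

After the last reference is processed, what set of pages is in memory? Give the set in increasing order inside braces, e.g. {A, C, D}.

{1, 2, 6}

2: miss, frames (2)
6: miss, frames (2 6)
2: hit
5: miss, frames (6 2 5)
6: hit
1: miss, evict 2, frames (5 6 1)
6: hit
1: hit
5: hit
2: miss, evict 6, frames (1 5 2)
5: hit
2: hit
5: hit
2: hit
1: hit
6: miss, evict 5, frames (2 1 6)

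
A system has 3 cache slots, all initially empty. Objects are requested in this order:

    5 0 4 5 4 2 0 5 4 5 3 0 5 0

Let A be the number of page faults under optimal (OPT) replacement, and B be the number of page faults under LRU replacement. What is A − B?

Under OPT: F F F . . F . . F . F . . . → 6 faults.
Under LRU: F F F . . F F F F . F F . . → 9 faults.
A − B = 6 − 9 = -3.

-3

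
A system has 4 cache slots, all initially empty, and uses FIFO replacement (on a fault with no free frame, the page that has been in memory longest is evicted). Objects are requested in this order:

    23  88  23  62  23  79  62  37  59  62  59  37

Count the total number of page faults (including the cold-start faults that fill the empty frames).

23 -> miss, frames {23}
88 -> miss, frames {23,88}
23 -> hit
62 -> miss, frames {23,88,62}
23 -> hit
79 -> miss, frames {23,88,62,79}
62 -> hit
37 -> miss, evict 23, frames {88,62,79,37}
59 -> miss, evict 88, frames {62,79,37,59}
62 -> hit
59 -> hit
37 -> hit
Page faults: 6.

6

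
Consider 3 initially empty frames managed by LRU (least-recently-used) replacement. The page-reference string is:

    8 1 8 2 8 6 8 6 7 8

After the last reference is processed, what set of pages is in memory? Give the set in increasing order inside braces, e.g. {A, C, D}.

{6, 7, 8}

8: fault, frames (8)
1: fault, frames (8 1)
8: hit
2: fault, frames (1 8 2)
8: hit
6: fault, evict 1, frames (2 8 6)
8: hit
6: hit
7: fault, evict 2, frames (8 6 7)
8: hit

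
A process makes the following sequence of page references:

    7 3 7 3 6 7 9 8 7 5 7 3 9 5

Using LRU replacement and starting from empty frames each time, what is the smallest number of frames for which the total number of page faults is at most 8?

4

f=1: 14 faults
f=2: 11 faults
f=3: 9 faults
f=4: 8 faults
f=5: 7 faults
f=6: 6 faults
Smallest f with faults ≤ 8 is 4.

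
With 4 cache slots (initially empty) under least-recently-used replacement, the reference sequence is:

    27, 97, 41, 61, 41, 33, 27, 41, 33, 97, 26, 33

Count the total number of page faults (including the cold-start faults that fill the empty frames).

27 → miss, frames {27}
97 → miss, frames {27,97}
41 → miss, frames {27,97,41}
61 → miss, frames {27,97,41,61}
41 → hit
33 → miss, evict 27, frames {97,61,41,33}
27 → miss, evict 97, frames {61,41,33,27}
41 → hit
33 → hit
97 → miss, evict 61, frames {27,41,33,97}
26 → miss, evict 27, frames {41,33,97,26}
33 → hit
Page faults: 8.

8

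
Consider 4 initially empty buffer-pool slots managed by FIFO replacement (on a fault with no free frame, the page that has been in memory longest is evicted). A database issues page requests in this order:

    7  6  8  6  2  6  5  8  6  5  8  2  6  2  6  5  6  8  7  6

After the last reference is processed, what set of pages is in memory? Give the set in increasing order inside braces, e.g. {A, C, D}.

{2, 5, 6, 7}

7: fault, frames {7}
6: fault, frames {7,6}
8: fault, frames {7,6,8}
6: hit
2: fault, frames {7,6,8,2}
6: hit
5: fault, evict 7, frames {6,8,2,5}
8: hit
6: hit
5: hit
8: hit
2: hit
6: hit
2: hit
6: hit
5: hit
6: hit
8: hit
7: fault, evict 6, frames {8,2,5,7}
6: fault, evict 8, frames {2,5,7,6}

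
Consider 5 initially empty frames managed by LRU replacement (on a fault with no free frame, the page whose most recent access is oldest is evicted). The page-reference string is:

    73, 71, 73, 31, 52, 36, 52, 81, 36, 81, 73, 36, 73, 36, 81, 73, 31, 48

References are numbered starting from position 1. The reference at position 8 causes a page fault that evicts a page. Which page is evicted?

pos 1: 73 → miss, frames {73}
pos 2: 71 → miss, frames {73,71}
pos 3: 73 → hit
pos 4: 31 → miss, frames {71,73,31}
pos 5: 52 → miss, frames {71,73,31,52}
pos 6: 36 → miss, frames {71,73,31,52,36}
pos 7: 52 → hit
pos 8: 81 → miss, evict 71, frames {73,31,36,52,81}
At position 8, page 71 is evicted.

71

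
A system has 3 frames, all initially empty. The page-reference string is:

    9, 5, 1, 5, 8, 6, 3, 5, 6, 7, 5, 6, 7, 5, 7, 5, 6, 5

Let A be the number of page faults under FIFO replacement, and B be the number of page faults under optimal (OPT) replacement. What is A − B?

2

Under FIFO: F F F . F F F F . F . F . . . . . . → 9 faults.
Under OPT: F F F . F F F . . F . . . . . . . . → 7 faults.
A − B = 9 − 7 = 2.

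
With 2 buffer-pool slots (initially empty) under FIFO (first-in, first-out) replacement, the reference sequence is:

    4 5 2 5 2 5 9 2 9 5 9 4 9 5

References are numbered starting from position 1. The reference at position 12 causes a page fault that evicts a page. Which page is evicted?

9

pos 1: 4 -> miss, frames (4)
pos 2: 5 -> miss, frames (4 5)
pos 3: 2 -> miss, evict 4, frames (5 2)
pos 4: 5 -> hit
pos 5: 2 -> hit
pos 6: 5 -> hit
pos 7: 9 -> miss, evict 5, frames (2 9)
pos 8: 2 -> hit
pos 9: 9 -> hit
pos 10: 5 -> miss, evict 2, frames (9 5)
pos 11: 9 -> hit
pos 12: 4 -> miss, evict 9, frames (5 4)
At position 12, page 9 is evicted.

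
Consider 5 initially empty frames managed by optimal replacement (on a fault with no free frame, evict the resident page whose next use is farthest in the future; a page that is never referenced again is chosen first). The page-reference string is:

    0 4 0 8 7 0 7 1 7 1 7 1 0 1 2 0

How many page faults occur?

6

0 -> fault, frames (0)
4 -> fault, frames (0 4)
0 -> hit
8 -> fault, frames (0 4 8)
7 -> fault, frames (0 4 8 7)
0 -> hit
7 -> hit
1 -> fault, frames (0 4 8 7 1)
7 -> hit
1 -> hit
7 -> hit
1 -> hit
0 -> hit
1 -> hit
2 -> fault, evict 1, frames (0 4 8 7 2)
0 -> hit
Page faults: 6.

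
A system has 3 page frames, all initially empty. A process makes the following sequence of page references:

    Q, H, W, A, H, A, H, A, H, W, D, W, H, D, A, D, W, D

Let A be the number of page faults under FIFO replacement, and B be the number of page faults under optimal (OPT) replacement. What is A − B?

1

Under FIFO: F F F F . . . . . . F . F . . . F . → 7 faults.
Under OPT: F F F F . . . . . . F . . . F . . . → 6 faults.
A − B = 7 − 6 = 1.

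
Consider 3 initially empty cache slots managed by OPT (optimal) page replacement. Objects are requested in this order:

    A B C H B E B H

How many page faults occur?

5

A → fault, frames {A}
B → fault, frames {A,B}
C → fault, frames {A,B,C}
H → fault, evict C, frames {A,B,H}
B → hit
E → fault, evict A, frames {B,H,E}
B → hit
H → hit
Page faults: 5.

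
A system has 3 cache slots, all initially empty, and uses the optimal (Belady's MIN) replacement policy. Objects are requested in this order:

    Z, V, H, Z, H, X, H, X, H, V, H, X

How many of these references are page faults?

4

Z: fault, frames (Z)
V: fault, frames (Z V)
H: fault, frames (Z V H)
Z: hit
H: hit
X: fault, evict Z, frames (V H X)
H: hit
X: hit
H: hit
V: hit
H: hit
X: hit
Page faults: 4.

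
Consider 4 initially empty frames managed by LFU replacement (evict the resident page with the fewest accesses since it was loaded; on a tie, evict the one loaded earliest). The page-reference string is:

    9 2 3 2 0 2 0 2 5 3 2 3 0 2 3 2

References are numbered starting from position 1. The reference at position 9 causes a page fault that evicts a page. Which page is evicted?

9

pos 1: 9 -> fault, frames [9]
pos 2: 2 -> fault, frames [9, 2]
pos 3: 3 -> fault, frames [9, 2, 3]
pos 4: 2 -> hit
pos 5: 0 -> fault, frames [9, 2, 3, 0]
pos 6: 2 -> hit
pos 7: 0 -> hit
pos 8: 2 -> hit
pos 9: 5 -> fault, evict 9, frames [2, 3, 0, 5]
At position 9, page 9 is evicted.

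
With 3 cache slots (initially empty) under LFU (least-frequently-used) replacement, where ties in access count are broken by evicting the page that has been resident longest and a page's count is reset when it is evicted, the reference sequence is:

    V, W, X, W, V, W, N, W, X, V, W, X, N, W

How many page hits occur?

V -> fault, frames [V]
W -> fault, frames [V, W]
X -> fault, frames [V, W, X]
W -> hit
V -> hit
W -> hit
N -> fault, evict X, frames [V, W, N]
W -> hit
X -> fault, evict N, frames [V, W, X]
V -> hit
W -> hit
X -> hit
N -> fault, evict X, frames [V, W, N]
W -> hit
Hits: 8.

8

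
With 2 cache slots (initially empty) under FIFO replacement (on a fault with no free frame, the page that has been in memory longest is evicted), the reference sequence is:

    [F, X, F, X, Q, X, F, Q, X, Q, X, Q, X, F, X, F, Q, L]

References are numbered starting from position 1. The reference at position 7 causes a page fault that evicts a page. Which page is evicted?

pos 1: F → miss, frames [F]
pos 2: X → miss, frames [F, X]
pos 3: F → hit
pos 4: X → hit
pos 5: Q → miss, evict F, frames [X, Q]
pos 6: X → hit
pos 7: F → miss, evict X, frames [Q, F]
At position 7, page X is evicted.

X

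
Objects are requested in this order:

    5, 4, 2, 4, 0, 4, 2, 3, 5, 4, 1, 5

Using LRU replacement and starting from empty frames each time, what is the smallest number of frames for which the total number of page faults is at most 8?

3

f=1: 12 faults
f=2: 10 faults
f=3: 8 faults
f=4: 7 faults
f=5: 6 faults
f=6: 6 faults
Smallest f with faults ≤ 8 is 3.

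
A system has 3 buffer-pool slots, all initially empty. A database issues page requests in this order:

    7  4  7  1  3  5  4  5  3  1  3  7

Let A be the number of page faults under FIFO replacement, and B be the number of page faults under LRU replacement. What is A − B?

1

Under FIFO: F F . F F F F . . F F F → 9 faults.
Under LRU: F F . F F F F . . F . F → 8 faults.
A − B = 9 − 8 = 1.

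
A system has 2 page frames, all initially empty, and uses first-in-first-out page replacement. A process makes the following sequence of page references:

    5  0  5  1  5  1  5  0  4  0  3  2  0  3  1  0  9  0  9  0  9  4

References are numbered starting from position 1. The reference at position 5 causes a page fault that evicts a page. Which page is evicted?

pos 1: 5 -> miss, frames (5)
pos 2: 0 -> miss, frames (5 0)
pos 3: 5 -> hit
pos 4: 1 -> miss, evict 5, frames (0 1)
pos 5: 5 -> miss, evict 0, frames (1 5)
At position 5, page 0 is evicted.

0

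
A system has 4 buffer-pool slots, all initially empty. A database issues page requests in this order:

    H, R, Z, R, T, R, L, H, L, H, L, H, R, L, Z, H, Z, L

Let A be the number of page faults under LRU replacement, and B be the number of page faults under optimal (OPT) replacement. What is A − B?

Under LRU: F F F . F . F F . . . . . . F . . . → 7 faults.
Under OPT: F F F . F . F . . . . . . . . . . . → 5 faults.
A − B = 7 − 5 = 2.

2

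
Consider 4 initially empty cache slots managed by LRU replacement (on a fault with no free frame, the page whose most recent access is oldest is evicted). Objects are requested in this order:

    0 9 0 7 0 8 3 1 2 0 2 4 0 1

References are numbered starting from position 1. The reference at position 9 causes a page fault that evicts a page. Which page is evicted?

pos 1: 0 → miss, frames {0}
pos 2: 9 → miss, frames {0,9}
pos 3: 0 → hit
pos 4: 7 → miss, frames {9,0,7}
pos 5: 0 → hit
pos 6: 8 → miss, frames {9,7,0,8}
pos 7: 3 → miss, evict 9, frames {7,0,8,3}
pos 8: 1 → miss, evict 7, frames {0,8,3,1}
pos 9: 2 → miss, evict 0, frames {8,3,1,2}
At position 9, page 0 is evicted.

0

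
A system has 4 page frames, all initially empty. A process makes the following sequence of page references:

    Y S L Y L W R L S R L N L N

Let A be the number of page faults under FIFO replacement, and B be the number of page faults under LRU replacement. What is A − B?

Under FIFO: F F F . . F F . . . . F . . → 6 faults.
Under LRU: F F F . . F F . F . . F . . → 7 faults.
A − B = 6 − 7 = -1.

-1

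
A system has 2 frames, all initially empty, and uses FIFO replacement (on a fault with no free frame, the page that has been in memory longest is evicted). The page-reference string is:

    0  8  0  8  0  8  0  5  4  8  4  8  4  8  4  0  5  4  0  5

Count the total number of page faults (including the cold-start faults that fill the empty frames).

10

0 -> miss, frames (0)
8 -> miss, frames (0 8)
0 -> hit
8 -> hit
0 -> hit
8 -> hit
0 -> hit
5 -> miss, evict 0, frames (8 5)
4 -> miss, evict 8, frames (5 4)
8 -> miss, evict 5, frames (4 8)
4 -> hit
8 -> hit
4 -> hit
8 -> hit
4 -> hit
0 -> miss, evict 4, frames (8 0)
5 -> miss, evict 8, frames (0 5)
4 -> miss, evict 0, frames (5 4)
0 -> miss, evict 5, frames (4 0)
5 -> miss, evict 4, frames (0 5)
Page faults: 10.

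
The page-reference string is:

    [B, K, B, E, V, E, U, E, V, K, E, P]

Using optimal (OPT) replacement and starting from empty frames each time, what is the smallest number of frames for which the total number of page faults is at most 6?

f=1: 12 faults
f=2: 8 faults
f=3: 7 faults
f=4: 6 faults
f=5: 6 faults
f=6: 6 faults
Smallest f with faults ≤ 6 is 4.

4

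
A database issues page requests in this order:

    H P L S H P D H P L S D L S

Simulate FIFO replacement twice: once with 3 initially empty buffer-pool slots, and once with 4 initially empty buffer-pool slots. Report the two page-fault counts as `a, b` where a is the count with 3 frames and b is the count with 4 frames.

9, 10

3 frames: F F F F F F F . . F F . . . → 9 faults.
4 frames: F F F F . . F F F F F F . . → 10 faults.
10 > 9: adding a frame increased faults — Belady's anomaly.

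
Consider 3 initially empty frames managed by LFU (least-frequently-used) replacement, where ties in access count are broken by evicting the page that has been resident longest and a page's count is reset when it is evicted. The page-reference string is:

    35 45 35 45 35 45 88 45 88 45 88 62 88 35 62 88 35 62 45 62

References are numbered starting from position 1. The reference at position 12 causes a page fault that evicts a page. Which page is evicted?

pos 1: 35: fault, frames {35}
pos 2: 45: fault, frames {35,45}
pos 3: 35: hit
pos 4: 45: hit
pos 5: 35: hit
pos 6: 45: hit
pos 7: 88: fault, frames {35,45,88}
pos 8: 45: hit
pos 9: 88: hit
pos 10: 45: hit
pos 11: 88: hit
pos 12: 62: fault, evict 35, frames {45,88,62}
At position 12, page 35 is evicted.

35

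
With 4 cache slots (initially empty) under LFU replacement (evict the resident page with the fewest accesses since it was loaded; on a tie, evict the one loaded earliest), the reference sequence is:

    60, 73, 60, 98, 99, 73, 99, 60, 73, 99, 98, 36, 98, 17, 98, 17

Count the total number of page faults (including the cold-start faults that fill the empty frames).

9

60 → miss, frames [60]
73 → miss, frames [60, 73]
60 → hit
98 → miss, frames [60, 73, 98]
99 → miss, frames [60, 73, 98, 99]
73 → hit
99 → hit
60 → hit
73 → hit
99 → hit
98 → hit
36 → miss, evict 98, frames [60, 73, 99, 36]
98 → miss, evict 36, frames [60, 73, 99, 98]
17 → miss, evict 98, frames [60, 73, 99, 17]
98 → miss, evict 17, frames [60, 73, 99, 98]
17 → miss, evict 98, frames [60, 73, 99, 17]
Page faults: 9.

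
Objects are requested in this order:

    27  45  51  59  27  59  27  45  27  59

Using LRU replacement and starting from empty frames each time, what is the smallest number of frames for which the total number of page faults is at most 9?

2

f=1: 10 faults
f=2: 7 faults
f=3: 6 faults
f=4: 4 faults
Smallest f with faults ≤ 9 is 2.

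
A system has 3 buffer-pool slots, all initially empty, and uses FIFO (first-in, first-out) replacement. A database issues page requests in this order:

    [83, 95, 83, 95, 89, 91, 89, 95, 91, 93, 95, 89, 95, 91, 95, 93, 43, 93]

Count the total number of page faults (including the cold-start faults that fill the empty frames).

10

83: fault, frames [83]
95: fault, frames [83, 95]
83: hit
95: hit
89: fault, frames [83, 95, 89]
91: fault, evict 83, frames [95, 89, 91]
89: hit
95: hit
91: hit
93: fault, evict 95, frames [89, 91, 93]
95: fault, evict 89, frames [91, 93, 95]
89: fault, evict 91, frames [93, 95, 89]
95: hit
91: fault, evict 93, frames [95, 89, 91]
95: hit
93: fault, evict 95, frames [89, 91, 93]
43: fault, evict 89, frames [91, 93, 43]
93: hit
Page faults: 10.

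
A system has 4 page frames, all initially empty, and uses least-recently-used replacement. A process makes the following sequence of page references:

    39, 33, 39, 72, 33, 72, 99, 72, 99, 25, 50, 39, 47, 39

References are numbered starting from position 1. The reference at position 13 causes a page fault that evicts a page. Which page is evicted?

99

pos 1: 39: miss, frames (39)
pos 2: 33: miss, frames (39 33)
pos 3: 39: hit
pos 4: 72: miss, frames (33 39 72)
pos 5: 33: hit
pos 6: 72: hit
pos 7: 99: miss, frames (39 33 72 99)
pos 8: 72: hit
pos 9: 99: hit
pos 10: 25: miss, evict 39, frames (33 72 99 25)
pos 11: 50: miss, evict 33, frames (72 99 25 50)
pos 12: 39: miss, evict 72, frames (99 25 50 39)
pos 13: 47: miss, evict 99, frames (25 50 39 47)
At position 13, page 99 is evicted.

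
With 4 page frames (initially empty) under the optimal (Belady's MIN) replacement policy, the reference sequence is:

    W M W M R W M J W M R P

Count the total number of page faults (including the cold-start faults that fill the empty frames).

5

W: miss, frames {W}
M: miss, frames {W,M}
W: hit
M: hit
R: miss, frames {W,M,R}
W: hit
M: hit
J: miss, frames {W,M,R,J}
W: hit
M: hit
R: hit
P: miss, evict J, frames {W,M,R,P}
Page faults: 5.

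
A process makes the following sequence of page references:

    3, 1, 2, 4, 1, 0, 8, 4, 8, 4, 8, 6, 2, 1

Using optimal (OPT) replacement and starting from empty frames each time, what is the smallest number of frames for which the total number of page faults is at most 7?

4

f=1: 14 faults
f=2: 9 faults
f=3: 8 faults
f=4: 7 faults
f=5: 7 faults
f=6: 7 faults
f=7: 7 faults
Smallest f with faults ≤ 7 is 4.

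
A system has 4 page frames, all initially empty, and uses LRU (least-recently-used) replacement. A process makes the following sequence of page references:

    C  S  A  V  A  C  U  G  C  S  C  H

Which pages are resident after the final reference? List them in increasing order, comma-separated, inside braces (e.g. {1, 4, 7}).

{C, G, H, S}

C → fault, frames (C)
S → fault, frames (C S)
A → fault, frames (C S A)
V → fault, frames (C S A V)
A → hit
C → hit
U → fault, evict S, frames (V A C U)
G → fault, evict V, frames (A C U G)
C → hit
S → fault, evict A, frames (U G C S)
C → hit
H → fault, evict U, frames (G S C H)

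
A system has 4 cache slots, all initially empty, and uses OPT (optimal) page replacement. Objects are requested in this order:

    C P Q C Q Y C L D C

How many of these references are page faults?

C -> fault, frames {C}
P -> fault, frames {C,P}
Q -> fault, frames {C,P,Q}
C -> hit
Q -> hit
Y -> fault, frames {C,P,Q,Y}
C -> hit
L -> fault, evict Y, frames {C,P,Q,L}
D -> fault, evict L, frames {C,P,Q,D}
C -> hit
Page faults: 6.

6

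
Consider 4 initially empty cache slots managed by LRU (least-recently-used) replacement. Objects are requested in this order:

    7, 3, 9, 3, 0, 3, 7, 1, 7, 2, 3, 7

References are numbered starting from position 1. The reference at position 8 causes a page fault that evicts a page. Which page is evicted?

pos 1: 7: miss, frames {7}
pos 2: 3: miss, frames {7,3}
pos 3: 9: miss, frames {7,3,9}
pos 4: 3: hit
pos 5: 0: miss, frames {7,9,3,0}
pos 6: 3: hit
pos 7: 7: hit
pos 8: 1: miss, evict 9, frames {0,3,7,1}
At position 8, page 9 is evicted.

9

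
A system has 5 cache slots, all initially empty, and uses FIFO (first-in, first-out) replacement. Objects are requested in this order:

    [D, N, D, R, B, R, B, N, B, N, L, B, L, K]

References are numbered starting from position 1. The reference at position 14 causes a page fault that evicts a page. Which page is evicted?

D

pos 1: D -> fault, frames {D}
pos 2: N -> fault, frames {D,N}
pos 3: D -> hit
pos 4: R -> fault, frames {D,N,R}
pos 5: B -> fault, frames {D,N,R,B}
pos 6: R -> hit
pos 7: B -> hit
pos 8: N -> hit
pos 9: B -> hit
pos 10: N -> hit
pos 11: L -> fault, frames {D,N,R,B,L}
pos 12: B -> hit
pos 13: L -> hit
pos 14: K -> fault, evict D, frames {N,R,B,L,K}
At position 14, page D is evicted.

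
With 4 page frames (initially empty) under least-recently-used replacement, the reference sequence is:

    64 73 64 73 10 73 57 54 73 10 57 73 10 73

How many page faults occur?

5

64 → fault, frames (64)
73 → fault, frames (64 73)
64 → hit
73 → hit
10 → fault, frames (64 73 10)
73 → hit
57 → fault, frames (64 10 73 57)
54 → fault, evict 64, frames (10 73 57 54)
73 → hit
10 → hit
57 → hit
73 → hit
10 → hit
73 → hit
Page faults: 5.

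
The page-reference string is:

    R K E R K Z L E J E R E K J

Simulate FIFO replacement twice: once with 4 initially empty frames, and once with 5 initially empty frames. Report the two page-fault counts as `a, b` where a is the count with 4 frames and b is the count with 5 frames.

4 frames: F F F . . F F . F . F F F . → 9 faults.
5 frames: F F F . . F F . F . F . F . → 8 faults.
8 < 9: adding a frame reduced faults, as is typical.

9, 8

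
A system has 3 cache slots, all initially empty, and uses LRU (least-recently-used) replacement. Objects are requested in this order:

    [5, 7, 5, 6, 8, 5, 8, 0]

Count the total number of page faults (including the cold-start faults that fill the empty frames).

5

5 → fault, frames (5)
7 → fault, frames (5 7)
5 → hit
6 → fault, frames (7 5 6)
8 → fault, evict 7, frames (5 6 8)
5 → hit
8 → hit
0 → fault, evict 6, frames (5 8 0)
Page faults: 5.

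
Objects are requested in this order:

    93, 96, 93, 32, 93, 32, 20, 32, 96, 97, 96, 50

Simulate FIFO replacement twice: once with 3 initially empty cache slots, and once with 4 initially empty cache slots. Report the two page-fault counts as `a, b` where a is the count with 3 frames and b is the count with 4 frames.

7, 6

3 frames: F F . F . . F . . F F F → 7 faults.
4 frames: F F . F . . F . . F . F → 6 faults.
6 < 7: adding a frame reduced faults, as is typical.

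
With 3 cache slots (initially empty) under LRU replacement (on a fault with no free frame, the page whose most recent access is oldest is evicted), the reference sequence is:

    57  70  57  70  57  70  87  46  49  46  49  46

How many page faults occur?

5

57 -> fault, frames [57]
70 -> fault, frames [57, 70]
57 -> hit
70 -> hit
57 -> hit
70 -> hit
87 -> fault, frames [57, 70, 87]
46 -> fault, evict 57, frames [70, 87, 46]
49 -> fault, evict 70, frames [87, 46, 49]
46 -> hit
49 -> hit
46 -> hit
Page faults: 5.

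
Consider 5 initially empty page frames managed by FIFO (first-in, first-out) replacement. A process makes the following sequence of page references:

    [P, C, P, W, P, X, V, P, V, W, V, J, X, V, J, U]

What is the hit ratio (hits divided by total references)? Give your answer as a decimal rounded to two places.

P → miss, frames {P}
C → miss, frames {P,C}
P → hit
W → miss, frames {P,C,W}
P → hit
X → miss, frames {P,C,W,X}
V → miss, frames {P,C,W,X,V}
P → hit
V → hit
W → hit
V → hit
J → miss, evict P, frames {C,W,X,V,J}
X → hit
V → hit
J → hit
U → miss, evict C, frames {W,X,V,J,U}
Hits: 9 of 16 references → 9/16 = 0.5625.

0.56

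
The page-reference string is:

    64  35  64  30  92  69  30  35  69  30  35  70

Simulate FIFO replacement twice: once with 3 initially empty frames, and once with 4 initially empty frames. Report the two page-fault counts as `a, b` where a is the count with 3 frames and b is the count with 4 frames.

3 frames: F F . F F F . F . F . F → 8 faults.
4 frames: F F . F F F . . . . . F → 6 faults.
6 < 8: adding a frame reduced faults, as is typical.

8, 6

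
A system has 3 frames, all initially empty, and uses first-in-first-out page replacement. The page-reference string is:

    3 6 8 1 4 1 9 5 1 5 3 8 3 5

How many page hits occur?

3

3: miss, frames {3}
6: miss, frames {3,6}
8: miss, frames {3,6,8}
1: miss, evict 3, frames {6,8,1}
4: miss, evict 6, frames {8,1,4}
1: hit
9: miss, evict 8, frames {1,4,9}
5: miss, evict 1, frames {4,9,5}
1: miss, evict 4, frames {9,5,1}
5: hit
3: miss, evict 9, frames {5,1,3}
8: miss, evict 5, frames {1,3,8}
3: hit
5: miss, evict 1, frames {3,8,5}
Hits: 3.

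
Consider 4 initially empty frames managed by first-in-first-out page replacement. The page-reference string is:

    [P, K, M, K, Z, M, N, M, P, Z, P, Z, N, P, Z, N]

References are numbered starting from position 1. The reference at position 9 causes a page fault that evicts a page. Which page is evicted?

K

pos 1: P -> fault, frames [P]
pos 2: K -> fault, frames [P, K]
pos 3: M -> fault, frames [P, K, M]
pos 4: K -> hit
pos 5: Z -> fault, frames [P, K, M, Z]
pos 6: M -> hit
pos 7: N -> fault, evict P, frames [K, M, Z, N]
pos 8: M -> hit
pos 9: P -> fault, evict K, frames [M, Z, N, P]
At position 9, page K is evicted.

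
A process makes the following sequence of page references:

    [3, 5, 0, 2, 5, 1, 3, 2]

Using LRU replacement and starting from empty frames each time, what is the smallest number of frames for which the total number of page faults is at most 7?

3

f=1: 8 faults
f=2: 8 faults
f=3: 7 faults
f=4: 6 faults
f=5: 5 faults
Smallest f with faults ≤ 7 is 3.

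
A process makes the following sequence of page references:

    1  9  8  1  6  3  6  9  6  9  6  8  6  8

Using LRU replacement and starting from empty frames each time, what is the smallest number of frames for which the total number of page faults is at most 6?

5

f=1: 14 faults
f=2: 8 faults
f=3: 7 faults
f=4: 7 faults
f=5: 5 faults
Smallest f with faults ≤ 6 is 5.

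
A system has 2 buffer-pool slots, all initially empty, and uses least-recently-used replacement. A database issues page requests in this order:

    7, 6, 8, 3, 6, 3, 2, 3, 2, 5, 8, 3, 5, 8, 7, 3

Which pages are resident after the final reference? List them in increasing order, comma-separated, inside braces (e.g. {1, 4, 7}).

{3, 7}

7 -> miss, frames (7)
6 -> miss, frames (7 6)
8 -> miss, evict 7, frames (6 8)
3 -> miss, evict 6, frames (8 3)
6 -> miss, evict 8, frames (3 6)
3 -> hit
2 -> miss, evict 6, frames (3 2)
3 -> hit
2 -> hit
5 -> miss, evict 3, frames (2 5)
8 -> miss, evict 2, frames (5 8)
3 -> miss, evict 5, frames (8 3)
5 -> miss, evict 8, frames (3 5)
8 -> miss, evict 3, frames (5 8)
7 -> miss, evict 5, frames (8 7)
3 -> miss, evict 8, frames (7 3)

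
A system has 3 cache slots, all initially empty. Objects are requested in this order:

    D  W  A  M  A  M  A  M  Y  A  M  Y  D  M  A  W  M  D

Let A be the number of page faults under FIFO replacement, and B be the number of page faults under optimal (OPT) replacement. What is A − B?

Under FIFO: F F F F . . . . F . . . F . F F F F → 10 faults.
Under OPT: F F F F . . . . F . . . F . . F . . → 7 faults.
A − B = 10 − 7 = 3.

3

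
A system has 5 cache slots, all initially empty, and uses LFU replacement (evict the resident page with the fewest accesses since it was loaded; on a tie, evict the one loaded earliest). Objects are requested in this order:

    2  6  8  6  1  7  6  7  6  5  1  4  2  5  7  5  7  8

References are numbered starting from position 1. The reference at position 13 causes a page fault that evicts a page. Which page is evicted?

5

pos 1: 2: miss, frames (2)
pos 2: 6: miss, frames (2 6)
pos 3: 8: miss, frames (2 6 8)
pos 4: 6: hit
pos 5: 1: miss, frames (2 6 8 1)
pos 6: 7: miss, frames (2 6 8 1 7)
pos 7: 6: hit
pos 8: 7: hit
pos 9: 6: hit
pos 10: 5: miss, evict 2, frames (6 8 1 7 5)
pos 11: 1: hit
pos 12: 4: miss, evict 8, frames (6 1 7 5 4)
pos 13: 2: miss, evict 5, frames (6 1 7 4 2)
At position 13, page 5 is evicted.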